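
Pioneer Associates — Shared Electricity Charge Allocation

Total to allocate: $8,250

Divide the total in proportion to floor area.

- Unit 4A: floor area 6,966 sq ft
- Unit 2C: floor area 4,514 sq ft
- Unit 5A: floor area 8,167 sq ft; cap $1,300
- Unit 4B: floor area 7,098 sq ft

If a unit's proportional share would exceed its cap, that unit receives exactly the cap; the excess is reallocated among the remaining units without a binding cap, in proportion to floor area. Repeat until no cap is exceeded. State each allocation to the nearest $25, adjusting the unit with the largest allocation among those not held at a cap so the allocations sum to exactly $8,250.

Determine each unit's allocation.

Floor area total: 26,745.
Pro-rata shares before constraints: Unit 4A 2,148.79; Unit 2C 1,392.43; Unit 5A 2,519.27; Unit 4B 2,189.51.
Cap binds for Unit 5A ($1,300); remaining pool $6,950 reallocated over remaining floor area 18,578.
Remaining shares: Unit 4A 2,605.97 → $2,600; Unit 2C 1,688.68 → $1,700; Unit 4B 2,655.35 → $2,650.

Unit 4A: $2,600 · Unit 2C: $1,700 · Unit 5A: $1,300 · Unit 4B: $2,650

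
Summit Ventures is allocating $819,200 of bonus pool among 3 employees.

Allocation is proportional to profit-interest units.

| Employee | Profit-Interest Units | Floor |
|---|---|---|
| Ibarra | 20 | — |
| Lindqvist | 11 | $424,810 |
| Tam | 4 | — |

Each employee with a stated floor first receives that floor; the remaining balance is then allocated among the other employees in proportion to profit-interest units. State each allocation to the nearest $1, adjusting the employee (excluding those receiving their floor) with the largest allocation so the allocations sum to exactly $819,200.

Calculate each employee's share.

Ibarra: $328,658 | Lindqvist: $424,810 | Tam: $65,732

Guaranteed amounts: Lindqvist $424,810. Residual $394,390.
Residual split over remaining profit-interest units 24: Ibarra 328,658.33 → $328,658; Tam 65,731.67 → $65,732.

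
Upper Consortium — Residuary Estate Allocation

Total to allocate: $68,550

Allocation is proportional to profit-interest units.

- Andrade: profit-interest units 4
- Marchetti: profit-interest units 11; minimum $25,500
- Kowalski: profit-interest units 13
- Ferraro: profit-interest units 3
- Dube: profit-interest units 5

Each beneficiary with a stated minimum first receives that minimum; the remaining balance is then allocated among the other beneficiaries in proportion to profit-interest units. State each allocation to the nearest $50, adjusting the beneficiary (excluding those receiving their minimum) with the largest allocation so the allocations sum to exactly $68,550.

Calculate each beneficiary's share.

Andrade: $6,900 | Marchetti: $25,500 | Kowalski: $22,400 | Ferraro: $5,150 | Dube: $8,600

Guaranteed amounts: Marchetti $25,500. Residual $43,050.
Residual split over remaining profit-interest units 25: Andrade 6,888.00 → $6,900; Kowalski 22,386.00 → $22,400; Ferraro 5,166.00 → $5,150; Dube 8,610.00 → $8,600.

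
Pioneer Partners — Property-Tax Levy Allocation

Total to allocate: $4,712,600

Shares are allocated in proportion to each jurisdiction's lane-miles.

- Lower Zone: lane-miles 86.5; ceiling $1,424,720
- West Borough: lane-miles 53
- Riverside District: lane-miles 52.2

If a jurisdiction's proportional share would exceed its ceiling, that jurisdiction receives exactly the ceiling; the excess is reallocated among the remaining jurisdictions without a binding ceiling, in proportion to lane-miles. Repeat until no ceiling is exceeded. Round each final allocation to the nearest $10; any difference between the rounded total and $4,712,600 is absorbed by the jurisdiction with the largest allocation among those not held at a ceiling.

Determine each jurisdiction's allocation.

Combined lane-miles = 191.7.
Unconstrained shares: Lower Zone 2,126,447.05; West Borough 1,302,909.75; Riverside District 1,283,243.19.
Held at cap: Lower Zone ($1,424,720); balance $3,287,880 reallocated over remaining lane-miles 105.2.
Remaining shares: West Borough 1,656,441.44 → $1,656,440; Riverside District 1,631,438.56 → $1,631,440.

Lower Zone: $1,424,720; West Borough: $1,656,440; Riverside District: $1,631,440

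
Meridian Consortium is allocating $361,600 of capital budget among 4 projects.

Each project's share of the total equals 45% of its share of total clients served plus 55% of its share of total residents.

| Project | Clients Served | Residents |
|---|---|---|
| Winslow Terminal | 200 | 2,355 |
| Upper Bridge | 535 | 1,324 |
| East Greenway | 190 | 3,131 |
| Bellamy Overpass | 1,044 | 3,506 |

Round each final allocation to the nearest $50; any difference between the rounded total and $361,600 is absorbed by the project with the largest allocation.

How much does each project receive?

Winslow Terminal: $61,950; Upper Bridge: $69,750; East Greenway: $76,050; Bellamy Overpass: $153,850

Totals — clients served 1,969, residents 10,316.
Blended shares (45% clients served + 55% residents): Winslow Terminal 0.1713; Upper Bridge 0.1929; East Greenway 0.2104; Bellamy Overpass 0.4255.
Unrounded shares: Winslow Terminal 61,929.74; Upper Bridge 69,738.02; East Greenway 76,063.67; Bellamy Overpass 153,868.57.
At nearest $50: Winslow Terminal $61,950; Upper Bridge $69,750; East Greenway $76,050; Bellamy Overpass $153,850. Sum = $361,600.
Sum already equals the total — no adjustment.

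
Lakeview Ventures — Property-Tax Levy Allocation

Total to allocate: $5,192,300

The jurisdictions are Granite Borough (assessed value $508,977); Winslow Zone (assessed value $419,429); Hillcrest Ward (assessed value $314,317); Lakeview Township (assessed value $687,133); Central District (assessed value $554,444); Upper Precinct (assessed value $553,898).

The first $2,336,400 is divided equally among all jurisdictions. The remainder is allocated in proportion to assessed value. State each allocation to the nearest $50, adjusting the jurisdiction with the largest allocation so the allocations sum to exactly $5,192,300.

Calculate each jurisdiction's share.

Granite Borough: $867,850 | Winslow Zone: $783,650 | Hillcrest Ward: $684,850 | Lakeview Township: $1,035,300 | Central District: $910,600 | Upper Precinct: $910,050

First tranche $2,336,400 split equally: $389,400 each.
Remainder $2,855,900 by assessed value (total 3,038,198): Granite Borough 478,437.35 → $478,450; Winslow Zone 394,262.42 → $394,250; Hillcrest Ward 295,457.35 → $295,450; Lakeview Township 645,903.64 → $645,900; Central District 521,176.24 → $521,200; Upper Precinct 520,663.00 → $520,650.
Totals: Granite Borough $389,400 + $478,450 = $867,850; Winslow Zone $389,400 + $394,250 = $783,650; Hillcrest Ward $389,400 + $295,450 = $684,850; Lakeview Township $389,400 + $645,900 = $1,035,300; Central District $389,400 + $521,200 = $910,600; Upper Precinct $389,400 + $520,650 = $910,050.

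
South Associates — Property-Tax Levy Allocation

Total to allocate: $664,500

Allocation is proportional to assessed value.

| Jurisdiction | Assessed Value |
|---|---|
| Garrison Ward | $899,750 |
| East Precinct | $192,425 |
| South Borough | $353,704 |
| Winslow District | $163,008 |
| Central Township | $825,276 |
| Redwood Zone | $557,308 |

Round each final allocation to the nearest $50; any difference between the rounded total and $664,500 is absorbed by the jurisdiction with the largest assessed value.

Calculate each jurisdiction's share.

Sum of assessed value: 899,750 + 192,425 + 353,704 + 163,008 + 825,276 + 557,308 = 2,991,471.
Pro-rata amounts: Garrison Ward 199,862.84; East Precinct 42,743.66; South Borough 78,568.81; Winslow District 36,209.21; Central Township 183,319.81; Redwood Zone 123,795.67.
After rounding ($50): Garrison Ward $199,850; East Precinct $42,750; South Borough $78,550; Winslow District $36,200; Central Township $183,300; Redwood Zone $123,800. Sum = $664,450.
Difference $664,500 − $664,450 = +$50 applied to largest assessed value (Garrison Ward): Garrison Ward becomes $199,900.

Garrison Ward: $199,900; East Precinct: $42,750; South Borough: $78,550; Winslow District: $36,200; Central Township: $183,300; Redwood Zone: $123,800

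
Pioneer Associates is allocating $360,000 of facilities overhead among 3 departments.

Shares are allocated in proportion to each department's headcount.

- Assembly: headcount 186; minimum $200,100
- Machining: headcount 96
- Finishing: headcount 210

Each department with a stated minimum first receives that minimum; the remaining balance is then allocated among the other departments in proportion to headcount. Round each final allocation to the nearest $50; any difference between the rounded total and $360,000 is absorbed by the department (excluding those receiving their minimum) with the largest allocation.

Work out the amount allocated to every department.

Assembly: $200,100 | Machining: $50,150 | Finishing: $109,750

Guaranteed amounts: Assembly $200,100. Residual $159,900.
Residual split over remaining headcount 306: Machining 50,164.71 → $50,150; Finishing 109,735.29 → $109,750.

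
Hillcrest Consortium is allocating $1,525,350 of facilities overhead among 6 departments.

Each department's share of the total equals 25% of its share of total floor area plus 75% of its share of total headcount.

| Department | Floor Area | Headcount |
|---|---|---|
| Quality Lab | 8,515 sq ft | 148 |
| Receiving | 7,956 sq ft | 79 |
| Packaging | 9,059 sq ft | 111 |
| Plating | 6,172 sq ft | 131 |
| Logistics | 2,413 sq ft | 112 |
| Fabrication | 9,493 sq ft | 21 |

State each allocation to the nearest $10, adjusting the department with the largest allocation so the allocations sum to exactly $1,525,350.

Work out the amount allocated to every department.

Quality Lab: $355,710; Receiving: $219,700; Packaging: $290,160; Plating: $302,920; Logistics: $233,940; Fabrication: $122,920

Totals — floor area 43,608, headcount 602.
Composite weights (25% floor area + 75% headcount): Quality Lab 0.2332; Receiving 0.1440; Packaging 0.1902; Plating 0.1986; Logistics 0.1534; Fabrication 0.0806.
Unrounded shares: Quality Lab 355,713.09; Receiving 219,700.47; Packaging 290,157.13; Plating 302,918.34; Logistics 233,940.42; Fabrication 122,920.55.
Rounded to nearest $10: Quality Lab $355,710; Receiving $219,700; Packaging $290,160; Plating $302,920; Logistics $233,940; Fabrication $122,920. Sum = $1,525,350.
No rounding difference to absorb.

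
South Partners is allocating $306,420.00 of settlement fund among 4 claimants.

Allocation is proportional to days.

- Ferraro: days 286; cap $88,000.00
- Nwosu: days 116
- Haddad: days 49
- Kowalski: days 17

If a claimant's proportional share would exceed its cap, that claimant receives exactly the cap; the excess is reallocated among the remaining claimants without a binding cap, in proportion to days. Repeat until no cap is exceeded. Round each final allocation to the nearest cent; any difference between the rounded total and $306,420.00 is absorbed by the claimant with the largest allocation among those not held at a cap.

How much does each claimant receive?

Ferraro: $88,000.00; Nwosu: $139,212.75; Haddad: $58,805.38; Kowalski: $20,401.87

Total days = 468.
Proportional shares (ignoring caps): Ferraro 187,256.6667; Nwosu 75,950.2564; Haddad 32,082.4359; Kowalski 11,130.6410.
Held at cap: Ferraro ($88,000.00); balance $218,420.00 reallocated over remaining days 182.
Remaining shares: Nwosu 139,212.7473 → $139,212.75; Haddad 58,805.3846 → $58,805.38; Kowalski 20,401.8681 → $20,401.87.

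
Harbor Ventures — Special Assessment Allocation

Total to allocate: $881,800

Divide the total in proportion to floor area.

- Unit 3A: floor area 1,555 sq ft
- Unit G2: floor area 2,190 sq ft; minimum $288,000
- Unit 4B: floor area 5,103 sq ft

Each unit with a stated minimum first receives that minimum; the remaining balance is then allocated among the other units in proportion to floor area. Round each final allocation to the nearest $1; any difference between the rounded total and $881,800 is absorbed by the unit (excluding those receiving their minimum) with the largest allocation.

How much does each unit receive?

Guaranteed amounts: Unit G2 $288,000. Remaining pool $593,800.
Remaining pool split over remaining floor area 6,658: Unit 3A 138,684.14 → $138,684; Unit 4B 455,115.86 → $455,116.

Unit 3A: $138,684 | Unit G2: $288,000 | Unit 4B: $455,116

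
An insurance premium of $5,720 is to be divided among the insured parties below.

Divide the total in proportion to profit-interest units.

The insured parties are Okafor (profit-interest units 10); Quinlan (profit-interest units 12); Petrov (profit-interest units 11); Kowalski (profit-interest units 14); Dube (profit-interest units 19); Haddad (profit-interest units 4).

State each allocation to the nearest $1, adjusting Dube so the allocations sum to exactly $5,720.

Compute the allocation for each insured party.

Okafor: $817 | Quinlan: $981 | Petrov: $899 | Kowalski: $1,144 | Dube: $1,552 | Haddad: $327

Sum of profit-interest units: 70.
Unrounded shares: Okafor 10/70 × $5,720 = 817.14; Quinlan 12/70 × $5,720 = 980.57; Petrov 11/70 × $5,720 = 898.86; Kowalski 14/70 × $5,720 = 1,144.00; Dube 19/70 × $5,720 = 1,552.57; Haddad 4/70 × $5,720 = 326.86.
After rounding ($1): Okafor $817; Quinlan $981; Petrov $899; Kowalski $1,144; Dube $1,553; Haddad $327. Sum = $5,721.
Difference $5,720 − $5,721 = −$1 applied to Dube: Dube becomes $1,552.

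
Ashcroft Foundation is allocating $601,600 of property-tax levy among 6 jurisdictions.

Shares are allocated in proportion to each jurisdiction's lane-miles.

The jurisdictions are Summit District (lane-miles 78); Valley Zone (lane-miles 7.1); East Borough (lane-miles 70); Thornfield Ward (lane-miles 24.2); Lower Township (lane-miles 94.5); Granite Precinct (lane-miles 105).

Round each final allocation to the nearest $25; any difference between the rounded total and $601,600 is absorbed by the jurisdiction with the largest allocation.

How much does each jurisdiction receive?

Lane-miles total: 378.8.
Unrounded shares: Summit District 78/378.8 × $601,600 = 123,877.51; Valley Zone 7.1/378.8 × $601,600 = 11,276.03; East Borough 70/378.8 × $601,600 = 111,172.12; Thornfield Ward 24.2/378.8 × $601,600 = 38,433.79; Lower Township 94.5/378.8 × $601,600 = 150,082.37; Granite Precinct 105/378.8 × $601,600 = 166,758.18.
After rounding ($25): Summit District $123,875; Valley Zone $11,275; East Borough $111,175; Thornfield Ward $38,425; Lower Township $150,075; Granite Precinct $166,750. Sum = $601,575.
Difference $601,600 − $601,575 = +$25 applied to largest allocation (Granite Precinct): Granite Precinct becomes $166,775.

Summit District: $123,875 · Valley Zone: $11,275 · East Borough: $111,175 · Thornfield Ward: $38,425 · Lower Township: $150,075 · Granite Precinct: $166,775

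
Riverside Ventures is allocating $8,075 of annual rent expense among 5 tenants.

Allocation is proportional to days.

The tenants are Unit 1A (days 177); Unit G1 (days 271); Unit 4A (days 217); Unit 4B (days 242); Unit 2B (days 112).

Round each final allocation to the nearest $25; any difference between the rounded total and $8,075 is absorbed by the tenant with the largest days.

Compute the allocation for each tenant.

Total days = 1,019.
Pro-rata amounts: Unit 1A 177/1,019 × $8,075 = 1,402.63; Unit G1 271/1,019 × $8,075 = 2,147.52; Unit 4A 217/1,019 × $8,075 = 1,719.60; Unit 4B 242/1,019 × $8,075 = 1,917.71; Unit 2B 112/1,019 × $8,075 = 887.54.
After rounding ($25): Unit 1A $1,400; Unit G1 $2,150; Unit 4A $1,725; Unit 4B $1,925; Unit 2B $900. Sum = $8,100.
Difference $8,075 − $8,100 = −$25 applied to largest days (Unit G1): Unit G1 becomes $2,125.

Unit 1A: $1,400 | Unit G1: $2,125 | Unit 4A: $1,725 | Unit 4B: $1,925 | Unit 2B: $900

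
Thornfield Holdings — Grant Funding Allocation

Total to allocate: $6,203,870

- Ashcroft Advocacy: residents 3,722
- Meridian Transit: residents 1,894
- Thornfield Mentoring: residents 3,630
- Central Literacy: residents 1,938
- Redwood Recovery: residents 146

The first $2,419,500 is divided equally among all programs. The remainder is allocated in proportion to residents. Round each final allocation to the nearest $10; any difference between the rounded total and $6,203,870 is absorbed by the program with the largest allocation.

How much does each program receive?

First tranche $2,419,500 split equally: $483,900 each.
Remainder $3,784,370 by residents (total 11,330): Ashcroft Advocacy 1,243,197.28 → $1,243,200; Meridian Transit 632,621.08 → $632,620; Thornfield Mentoring 1,212,468.06 → $1,212,470; Central Literacy 647,317.66 → $647,320; Redwood Recovery 48,765.93 → $48,770.
Rounding difference −$10 on remainder applied to Ashcroft Advocacy.
Totals: Ashcroft Advocacy $483,900 + $1,243,190 = $1,727,090; Meridian Transit $483,900 + $632,620 = $1,116,520; Thornfield Mentoring $483,900 + $1,212,470 = $1,696,370; Central Literacy $483,900 + $647,320 = $1,131,220; Redwood Recovery $483,900 + $48,770 = $532,670.

Ashcroft Advocacy: $1,727,090; Meridian Transit: $1,116,520; Thornfield Mentoring: $1,696,370; Central Literacy: $1,131,220; Redwood Recovery: $532,670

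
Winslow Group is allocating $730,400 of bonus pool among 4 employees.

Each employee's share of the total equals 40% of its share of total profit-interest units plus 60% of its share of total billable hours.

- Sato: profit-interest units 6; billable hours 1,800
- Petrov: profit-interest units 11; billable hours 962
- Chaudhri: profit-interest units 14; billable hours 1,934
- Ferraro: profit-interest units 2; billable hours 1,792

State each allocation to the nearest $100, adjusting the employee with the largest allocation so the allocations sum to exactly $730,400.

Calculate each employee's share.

Sato: $174,700; Petrov: $162,400; Chaudhri: $254,600; Ferraro: $138,700

Totals — profit-interest units 33, billable hours 6,488.
Composite weights (40% profit-interest units + 60% billable hours): Sato 0.2392; Petrov 0.2223; Chaudhri 0.3486; Ferraro 0.1900.
Unrounded shares: Sato 174,703.23; Petrov 162,366.15; Chaudhri 254,581.09; Ferraro 138,749.53.
Rounded to nearest $100: Sato $174,700; Petrov $162,400; Chaudhri $254,600; Ferraro $138,700. Sum = $730,400.
No rounding difference to absorb.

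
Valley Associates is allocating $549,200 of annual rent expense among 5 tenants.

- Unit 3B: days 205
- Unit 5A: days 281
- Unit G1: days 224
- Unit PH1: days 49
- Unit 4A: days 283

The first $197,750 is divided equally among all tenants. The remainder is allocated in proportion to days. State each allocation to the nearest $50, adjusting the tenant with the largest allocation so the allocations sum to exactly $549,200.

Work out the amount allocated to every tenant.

Unit 3B: $108,700 · Unit 5A: $134,350 · Unit G1: $115,100 · Unit PH1: $56,100 · Unit 4A: $134,950

First tranche $197,750 split equally: $39,550 each.
Remainder $351,450 by days (total 1,042): Unit 3B 69,143.23 → $69,150; Unit 5A 94,776.82 → $94,800; Unit G1 75,551.63 → $75,550; Unit PH1 16,526.92 → $16,550; Unit 4A 95,451.39 → $95,450.
Rounding difference −$50 on remainder applied to Unit 4A.
Totals: Unit 3B $39,550 + $69,150 = $108,700; Unit 5A $39,550 + $94,800 = $134,350; Unit G1 $39,550 + $75,550 = $115,100; Unit PH1 $39,550 + $16,550 = $56,100; Unit 4A $39,550 + $95,400 = $134,950.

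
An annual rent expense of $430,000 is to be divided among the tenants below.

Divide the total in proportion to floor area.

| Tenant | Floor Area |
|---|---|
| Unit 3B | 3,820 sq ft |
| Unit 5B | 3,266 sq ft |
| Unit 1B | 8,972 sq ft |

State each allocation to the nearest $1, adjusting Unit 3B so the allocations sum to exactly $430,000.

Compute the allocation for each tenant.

Unit 3B: $102,291 · Unit 5B: $87,457 · Unit 1B: $240,252

Total floor area = 16,058.
Proportional shares: Unit 3B 3,820/16,058 × $430,000 = 102,291.69; Unit 5B 3,266/16,058 × $430,000 = 87,456.72; Unit 1B 8,972/16,058 × $430,000 = 240,251.59.
After rounding ($1): Unit 3B $102,292; Unit 5B $87,457; Unit 1B $240,252. Sum = $430,001.
Difference $430,000 − $430,001 = −$1 applied to Unit 3B: Unit 3B becomes $102,291.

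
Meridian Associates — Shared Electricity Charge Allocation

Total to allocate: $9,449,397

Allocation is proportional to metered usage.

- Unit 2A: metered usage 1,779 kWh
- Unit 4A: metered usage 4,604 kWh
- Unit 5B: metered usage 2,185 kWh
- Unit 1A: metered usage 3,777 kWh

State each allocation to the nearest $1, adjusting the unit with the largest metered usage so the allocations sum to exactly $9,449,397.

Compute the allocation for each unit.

Unit 2A: $1,361,724 · Unit 4A: $3,524,100 · Unit 5B: $1,672,494 · Unit 1A: $2,891,079

Metered usage total: 12,345.
Unrounded shares: Unit 2A 1,779/12,345 × $9,449,397 = 1,361,723.55; Unit 4A 4,604/12,345 × $9,449,397 = 3,524,100.75; Unit 5B 2,185/12,345 × $9,449,397 = 1,672,493.52; Unit 1A 3,777/12,345 × $9,449,397 = 2,891,079.18.
At nearest $1: Unit 2A $1,361,724; Unit 4A $3,524,101; Unit 5B $1,672,494; Unit 1A $2,891,079. Sum = $9,449,398.
Difference $9,449,397 − $9,449,398 = −$1 applied to largest metered usage (Unit 4A): Unit 4A becomes $3,524,100.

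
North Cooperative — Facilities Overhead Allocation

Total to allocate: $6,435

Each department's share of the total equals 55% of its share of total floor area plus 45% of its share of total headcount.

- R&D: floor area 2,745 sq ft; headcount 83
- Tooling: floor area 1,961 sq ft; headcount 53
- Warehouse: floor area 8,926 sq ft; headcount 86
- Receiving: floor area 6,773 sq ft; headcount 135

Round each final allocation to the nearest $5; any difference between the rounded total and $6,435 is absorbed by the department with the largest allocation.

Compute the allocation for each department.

Totals — floor area 20,405, headcount 357.
Composite weights (55% floor area + 45% headcount): R&D 0.1786; Tooling 0.1197; Warehouse 0.3490; Receiving 0.3527.
Unrounded shares: R&D 1,149.36; Tooling 770.04; Warehouse 2,245.79; Receiving 2,269.81.
After rounding ($5): R&D $1,150; Tooling $770; Warehouse $2,245; Receiving $2,270. Sum = $6,435.
No rounding difference to absorb.

R&D: $1,150 | Tooling: $770 | Warehouse: $2,245 | Receiving: $2,270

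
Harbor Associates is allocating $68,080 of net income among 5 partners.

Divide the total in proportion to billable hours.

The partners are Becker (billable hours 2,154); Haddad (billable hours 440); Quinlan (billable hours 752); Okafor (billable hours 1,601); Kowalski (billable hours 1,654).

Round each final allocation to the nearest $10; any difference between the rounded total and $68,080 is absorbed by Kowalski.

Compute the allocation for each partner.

Becker: $22,220; Haddad: $4,540; Quinlan: $7,760; Okafor: $16,510; Kowalski: $17,050

Sum of billable hours: 6,601.
Proportional shares: Becker 2,154/6,601 × $68,080 = 22,215.47; Haddad 440/6,601 × $68,080 = 4,537.98; Quinlan 752/6,601 × $68,080 = 7,755.82; Okafor 1,601/6,601 × $68,080 = 16,512.06; Kowalski 1,654/6,601 × $68,080 = 17,058.68.
After rounding ($10): Becker $22,220; Haddad $4,540; Quinlan $7,760; Okafor $16,510; Kowalski $17,060. Sum = $68,090.
Difference $68,080 − $68,090 = −$10 applied to Kowalski: Kowalski becomes $17,050.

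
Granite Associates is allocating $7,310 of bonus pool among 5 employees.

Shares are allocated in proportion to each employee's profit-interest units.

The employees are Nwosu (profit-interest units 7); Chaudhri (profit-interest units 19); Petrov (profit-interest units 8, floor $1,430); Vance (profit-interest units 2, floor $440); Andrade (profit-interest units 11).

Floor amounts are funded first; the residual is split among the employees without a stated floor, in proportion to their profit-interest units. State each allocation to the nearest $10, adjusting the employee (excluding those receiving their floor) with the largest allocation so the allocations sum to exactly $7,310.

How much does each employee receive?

Fund the minimums — Petrov $1,430; Vance $440. Balance $5,440.
Balance split over remaining profit-interest units 37: Nwosu 1,029.19 → $1,030; Chaudhri 2,793.51 → $2,790; Andrade 1,617.30 → $1,620.

Nwosu: $1,030 | Chaudhri: $2,790 | Petrov: $1,430 | Vance: $440 | Andrade: $1,620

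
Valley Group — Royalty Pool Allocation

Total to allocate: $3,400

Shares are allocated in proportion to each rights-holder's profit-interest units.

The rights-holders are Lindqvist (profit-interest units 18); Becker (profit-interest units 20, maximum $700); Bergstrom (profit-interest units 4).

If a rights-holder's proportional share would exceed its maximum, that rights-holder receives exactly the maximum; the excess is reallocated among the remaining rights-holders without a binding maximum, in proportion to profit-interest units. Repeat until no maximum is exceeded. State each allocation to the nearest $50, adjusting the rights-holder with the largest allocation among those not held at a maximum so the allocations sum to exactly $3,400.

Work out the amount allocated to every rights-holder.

Lindqvist: $2,200 | Becker: $700 | Bergstrom: $500

Sum of profit-interest units: 42.
Pro-rata shares before constraints: Lindqvist 1,457.14; Becker 1,619.05; Bergstrom 323.81.
Cap binds for Becker ($700); remaining pool $2,700 reallocated over remaining profit-interest units 22.
Remaining shares: Lindqvist 2,209.09 → $2,200; Bergstrom 490.91 → $500.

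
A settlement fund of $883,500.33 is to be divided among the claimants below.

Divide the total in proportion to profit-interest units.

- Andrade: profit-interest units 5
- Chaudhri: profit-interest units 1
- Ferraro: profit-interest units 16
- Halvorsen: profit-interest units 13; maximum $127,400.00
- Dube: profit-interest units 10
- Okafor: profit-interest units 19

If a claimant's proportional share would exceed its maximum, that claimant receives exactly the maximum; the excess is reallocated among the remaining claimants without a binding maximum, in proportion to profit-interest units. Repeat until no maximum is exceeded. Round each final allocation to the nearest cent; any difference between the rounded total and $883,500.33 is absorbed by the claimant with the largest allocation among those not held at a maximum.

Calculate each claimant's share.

Andrade: $74,127.48; Chaudhri: $14,825.50; Ferraro: $237,207.95; Halvorsen: $127,400.00; Dube: $148,254.97; Okafor: $281,684.43

Sum of profit-interest units: 64.
Proportional shares (ignoring caps): Andrade 69,023.4633; Chaudhri 13,804.6927; Ferraro 220,875.0825; Halvorsen 179,461.0045; Dube 138,046.9266; Okafor 262,289.1605.
Cap binds for Halvorsen ($127,400.00); remaining pool $756,100.33 reallocated over remaining profit-interest units 51.
Redistributed shares: Andrade 74,127.4833 → $74,127.48; Chaudhri 14,825.4967 → $14,825.50; Ferraro 237,207.9467 → $237,207.95; Dube 148,254.9667 → $148,254.97; Okafor 281,684.4367 → $281,684.44.
Rounding difference −$0.01 applied to Okafor → $281,684.43.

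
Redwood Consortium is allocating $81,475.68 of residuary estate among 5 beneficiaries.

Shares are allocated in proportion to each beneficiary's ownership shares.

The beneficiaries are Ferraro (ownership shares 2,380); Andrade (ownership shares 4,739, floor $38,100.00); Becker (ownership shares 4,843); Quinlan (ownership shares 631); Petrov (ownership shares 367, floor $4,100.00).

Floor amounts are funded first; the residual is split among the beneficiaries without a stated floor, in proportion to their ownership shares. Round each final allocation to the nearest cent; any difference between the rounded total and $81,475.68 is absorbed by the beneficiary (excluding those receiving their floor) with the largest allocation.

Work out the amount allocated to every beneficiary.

Guaranteed amounts: Andrade $38,100.00; Petrov $4,100.00. Residual $39,275.68.
Residual split over remaining ownership shares 7,854: Ferraro 11,901.7212 → $11,901.72; Becker 24,218.5024 → $24,218.50; Quinlan 3,155.4563 → $3,155.46.

Ferraro: $11,901.72 · Andrade: $38,100.00 · Becker: $24,218.50 · Quinlan: $3,155.46 · Petrov: $4,100.00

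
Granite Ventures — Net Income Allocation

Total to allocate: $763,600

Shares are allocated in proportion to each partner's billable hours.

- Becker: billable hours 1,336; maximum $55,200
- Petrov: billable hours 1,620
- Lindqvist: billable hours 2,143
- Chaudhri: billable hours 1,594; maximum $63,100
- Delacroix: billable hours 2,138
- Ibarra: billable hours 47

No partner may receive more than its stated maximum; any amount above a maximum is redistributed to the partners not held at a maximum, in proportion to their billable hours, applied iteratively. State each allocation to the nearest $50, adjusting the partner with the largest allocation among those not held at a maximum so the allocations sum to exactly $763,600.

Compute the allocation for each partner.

Total billable hours = 8,878.
Unconstrained shares: Becker 114,909.84; Petrov 139,336.79; Lindqvist 184,320.21; Chaudhri 137,100.52; Delacroix 183,890.16; Ibarra 4,042.49.
Cap binds for Becker ($55,200), Chaudhri ($63,100); residual $645,300 reallocated over remaining billable hours 5,948.
Redistributed shares: Petrov 175,754.20 → $175,750; Lindqvist 232,494.60 → $232,500; Delacroix 231,952.15 → $231,950; Ibarra 5,099.04 → $5,100.

Becker: $55,200 | Petrov: $175,750 | Lindqvist: $232,500 | Chaudhri: $63,100 | Delacroix: $231,950 | Ibarra: $5,100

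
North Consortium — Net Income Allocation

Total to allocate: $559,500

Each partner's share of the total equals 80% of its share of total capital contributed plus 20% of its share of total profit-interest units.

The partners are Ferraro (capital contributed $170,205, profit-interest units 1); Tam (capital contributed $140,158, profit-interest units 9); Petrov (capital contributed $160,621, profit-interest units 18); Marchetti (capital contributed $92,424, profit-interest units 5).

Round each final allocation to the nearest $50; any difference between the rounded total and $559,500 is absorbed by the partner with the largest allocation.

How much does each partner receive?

Ferraro: $138,600 | Tam: $141,850 | Petrov: $188,650 | Marchetti: $90,400

Totals — capital contributed 563,408, profit-interest units 33.
Composite weights (80% capital contributed + 20% profit-interest units): Ferraro 0.2477; Tam 0.2536; Petrov 0.3372; Marchetti 0.1615.
Proportional shares: Ferraro 138,610.43; Tam 141,866.83; Petrov 188,641.86; Marchetti 90,380.88.
After rounding ($50): Ferraro $138,600; Tam $141,850; Petrov $188,650; Marchetti $90,400. Sum = $559,500.
Rounded total matches; no reconciliation needed.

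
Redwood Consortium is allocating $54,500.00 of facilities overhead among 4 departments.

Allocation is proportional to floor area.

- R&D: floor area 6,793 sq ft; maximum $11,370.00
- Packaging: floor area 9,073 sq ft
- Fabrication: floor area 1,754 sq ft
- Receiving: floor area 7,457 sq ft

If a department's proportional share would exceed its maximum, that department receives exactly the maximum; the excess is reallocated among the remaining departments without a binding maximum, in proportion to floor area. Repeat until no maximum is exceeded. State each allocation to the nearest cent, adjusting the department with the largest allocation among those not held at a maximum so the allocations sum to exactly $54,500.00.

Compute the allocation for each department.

Sum of floor area: 25,077.
Proportional shares (ignoring caps): R&D 14,763.2691; Packaging 19,718.4073; Fabrication 3,811.9791; Receiving 16,206.3445.
Capped: R&D ($11,370.00); balance $43,130.00 reallocated over remaining floor area 18,284.
Remaining shares: Packaging 21,402.2364 → $21,402.24; Fabrication 4,137.4984 → $4,137.50; Receiving 17,590.2653 → $17,590.27.
Rounding difference −$0.01 applied to Packaging → $21,402.23.

R&D: $11,370.00; Packaging: $21,402.23; Fabrication: $4,137.50; Receiving: $17,590.27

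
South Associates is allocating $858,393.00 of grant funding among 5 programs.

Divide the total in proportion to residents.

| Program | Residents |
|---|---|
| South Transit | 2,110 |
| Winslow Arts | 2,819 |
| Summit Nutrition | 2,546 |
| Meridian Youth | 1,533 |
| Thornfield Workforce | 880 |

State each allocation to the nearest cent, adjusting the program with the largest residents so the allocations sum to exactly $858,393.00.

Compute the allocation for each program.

South Transit: $183,172.45 · Winslow Arts: $244,721.87 · Summit Nutrition: $221,022.31 · Meridian Youth: $133,082.17 · Thornfield Workforce: $76,394.20

Total residents = 2,110 + 2,819 + 2,546 + 1,533 + 880 = 9,888.
Raw shares: South Transit 183,172.4545; Winslow Arts 244,721.8717; Summit Nutrition 221,022.3076; Meridian Youth 133,082.1672; Thornfield Workforce 76,394.1990.
After rounding (cent): South Transit $183,172.45; Winslow Arts $244,721.87; Summit Nutrition $221,022.31; Meridian Youth $133,082.17; Thornfield Workforce $76,394.20. Sum = $858,393.00.
No rounding difference to absorb.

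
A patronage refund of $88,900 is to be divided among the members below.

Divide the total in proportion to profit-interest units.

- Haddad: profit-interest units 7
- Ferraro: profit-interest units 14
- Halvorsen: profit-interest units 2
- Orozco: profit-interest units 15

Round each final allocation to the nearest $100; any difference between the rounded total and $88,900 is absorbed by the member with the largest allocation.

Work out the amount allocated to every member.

Haddad: $16,400; Ferraro: $32,800; Halvorsen: $4,700; Orozco: $35,000

Combined profit-interest units = 38.
Unrounded shares: Haddad 7/38 × $88,900 = 16,376.32; Ferraro 14/38 × $88,900 = 32,752.63; Halvorsen 2/38 × $88,900 = 4,678.95; Orozco 15/38 × $88,900 = 35,092.11.
At nearest $100: Haddad $16,400; Ferraro $32,800; Halvorsen $4,700; Orozco $35,100. Sum = $89,000.
Difference $88,900 − $89,000 = −$100 applied to largest allocation (Orozco): Orozco becomes $35,000.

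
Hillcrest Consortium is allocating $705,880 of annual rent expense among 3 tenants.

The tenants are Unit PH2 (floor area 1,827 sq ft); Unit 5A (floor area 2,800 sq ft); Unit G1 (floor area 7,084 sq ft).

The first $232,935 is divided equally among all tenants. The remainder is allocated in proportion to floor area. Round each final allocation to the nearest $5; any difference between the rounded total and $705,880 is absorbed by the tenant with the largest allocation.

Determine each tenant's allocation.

Unit PH2: $151,430 · Unit 5A: $190,720 · Unit G1: $363,730

$232,935 shared equally gives $77,645 per tenant.
Remainder $472,945 by floor area (total 11,711): Unit PH2 73,782.81 → $73,785; Unit 5A 113,077.11 → $113,075; Unit G1 286,085.08 → $286,085.
Totals: Unit PH2 $77,645 + $73,785 = $151,430; Unit 5A $77,645 + $113,075 = $190,720; Unit G1 $77,645 + $286,085 = $363,730.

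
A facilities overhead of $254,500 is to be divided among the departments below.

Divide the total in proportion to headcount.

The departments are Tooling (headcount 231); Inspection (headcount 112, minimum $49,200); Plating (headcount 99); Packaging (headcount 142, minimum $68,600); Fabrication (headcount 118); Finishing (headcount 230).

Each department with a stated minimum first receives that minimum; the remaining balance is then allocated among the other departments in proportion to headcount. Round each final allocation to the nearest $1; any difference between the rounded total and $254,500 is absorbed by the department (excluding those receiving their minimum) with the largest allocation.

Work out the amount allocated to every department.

Tooling: $46,575; Inspection: $49,200; Plating: $19,961; Packaging: $68,600; Fabrication: $23,791; Finishing: $46,373

Fund the minimums — Inspection $49,200; Packaging $68,600. Balance $136,700.
Balance split over remaining headcount 678: Tooling 46,574.78 → $46,575; Plating 19,960.62 → $19,961; Fabrication 23,791.45 → $23,791; Finishing 46,373.16 → $46,373.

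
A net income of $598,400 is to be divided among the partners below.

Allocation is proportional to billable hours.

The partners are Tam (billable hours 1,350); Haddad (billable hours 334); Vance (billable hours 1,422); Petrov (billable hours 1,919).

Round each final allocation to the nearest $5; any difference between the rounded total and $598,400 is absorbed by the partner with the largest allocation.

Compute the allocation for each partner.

Sum of billable hours: 5,025.
Unrounded shares: Tam 1,350/5,025 × $598,400 = 160,764.18; Haddad 334/5,025 × $598,400 = 39,774.25; Vance 1,422/5,025 × $598,400 = 169,338.27; Petrov 1,919/5,025 × $598,400 = 228,523.30.
After rounding ($5): Tam $160,765; Haddad $39,775; Vance $169,340; Petrov $228,525. Sum = $598,405.
Difference $598,400 − $598,405 = −$5 applied to largest allocation (Petrov): Petrov becomes $228,520.

Tam: $160,765; Haddad: $39,775; Vance: $169,340; Petrov: $228,520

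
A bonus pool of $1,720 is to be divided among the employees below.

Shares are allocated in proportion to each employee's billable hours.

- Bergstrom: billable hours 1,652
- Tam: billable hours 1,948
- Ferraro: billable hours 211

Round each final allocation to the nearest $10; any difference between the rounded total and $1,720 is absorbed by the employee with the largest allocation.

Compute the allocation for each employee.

Billable hours total: 3,811.
Raw shares: Bergstrom 1,652/3,811 × $1,720 = 745.59; Tam 1,948/3,811 × $1,720 = 879.18; Ferraro 211/3,811 × $1,720 = 95.23.
After rounding ($10): Bergstrom $750; Tam $880; Ferraro $100. Sum = $1,730.
Difference $1,720 − $1,730 = −$10 applied to largest allocation (Tam): Tam becomes $870.

Bergstrom: $750 | Tam: $870 | Ferraro: $100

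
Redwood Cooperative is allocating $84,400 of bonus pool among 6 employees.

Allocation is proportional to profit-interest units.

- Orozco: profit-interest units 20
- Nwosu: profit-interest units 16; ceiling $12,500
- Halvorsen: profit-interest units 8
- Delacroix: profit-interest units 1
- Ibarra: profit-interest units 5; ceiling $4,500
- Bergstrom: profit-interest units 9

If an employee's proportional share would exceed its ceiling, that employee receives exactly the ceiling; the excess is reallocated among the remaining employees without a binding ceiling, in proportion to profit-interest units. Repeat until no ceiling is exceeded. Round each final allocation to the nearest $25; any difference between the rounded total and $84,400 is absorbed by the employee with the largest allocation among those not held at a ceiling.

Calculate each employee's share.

Profit-interest units total: 59.
Pro-rata shares before constraints: Orozco 28,610.17; Nwosu 22,888.14; Halvorsen 11,444.07; Delacroix 1,430.51; Ibarra 7,152.54; Bergstrom 12,874.58.
Held at cap: Nwosu ($12,500), Ibarra ($4,500); balance $67,400 reallocated over remaining profit-interest units 38.
Shares after redistribution: Orozco 35,473.68 → $35,475; Halvorsen 14,189.47 → $14,200; Delacroix 1,773.68 → $1,775; Bergstrom 15,963.16 → $15,975.
Rounding difference −$25 applied to Orozco → $35,450.

Orozco: $35,450; Nwosu: $12,500; Halvorsen: $14,200; Delacroix: $1,775; Ibarra: $4,500; Bergstrom: $15,975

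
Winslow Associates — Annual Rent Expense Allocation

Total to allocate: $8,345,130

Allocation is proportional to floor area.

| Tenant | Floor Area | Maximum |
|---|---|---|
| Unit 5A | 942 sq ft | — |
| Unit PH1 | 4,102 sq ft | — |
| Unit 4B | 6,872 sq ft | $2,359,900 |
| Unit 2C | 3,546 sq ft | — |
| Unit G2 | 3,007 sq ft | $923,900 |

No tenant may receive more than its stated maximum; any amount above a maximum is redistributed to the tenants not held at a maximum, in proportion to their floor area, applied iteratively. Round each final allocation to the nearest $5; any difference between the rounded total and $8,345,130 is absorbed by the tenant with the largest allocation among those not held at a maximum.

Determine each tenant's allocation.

Unit 5A: $555,040; Unit PH1: $2,416,945; Unit 4B: $2,359,900; Unit 2C: $2,089,345; Unit G2: $923,900

Floor area total: 18,469.
Unconstrained shares: Unit 5A 425,638.23; Unit PH1 1,853,469.23; Unit 4B 3,105,080.59; Unit 2C 1,602,243.27; Unit G2 1,358,698.68.
Held at cap: Unit 4B ($2,359,900), Unit G2 ($923,900); remaining pool $5,061,330 reallocated over remaining floor area 8,590.
Redistributed shares: Unit 5A 555,037.59 → $555,040; Unit PH1 2,416,947.11 → $2,416,945; Unit 2C 2,089,345.31 → $2,089,345.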